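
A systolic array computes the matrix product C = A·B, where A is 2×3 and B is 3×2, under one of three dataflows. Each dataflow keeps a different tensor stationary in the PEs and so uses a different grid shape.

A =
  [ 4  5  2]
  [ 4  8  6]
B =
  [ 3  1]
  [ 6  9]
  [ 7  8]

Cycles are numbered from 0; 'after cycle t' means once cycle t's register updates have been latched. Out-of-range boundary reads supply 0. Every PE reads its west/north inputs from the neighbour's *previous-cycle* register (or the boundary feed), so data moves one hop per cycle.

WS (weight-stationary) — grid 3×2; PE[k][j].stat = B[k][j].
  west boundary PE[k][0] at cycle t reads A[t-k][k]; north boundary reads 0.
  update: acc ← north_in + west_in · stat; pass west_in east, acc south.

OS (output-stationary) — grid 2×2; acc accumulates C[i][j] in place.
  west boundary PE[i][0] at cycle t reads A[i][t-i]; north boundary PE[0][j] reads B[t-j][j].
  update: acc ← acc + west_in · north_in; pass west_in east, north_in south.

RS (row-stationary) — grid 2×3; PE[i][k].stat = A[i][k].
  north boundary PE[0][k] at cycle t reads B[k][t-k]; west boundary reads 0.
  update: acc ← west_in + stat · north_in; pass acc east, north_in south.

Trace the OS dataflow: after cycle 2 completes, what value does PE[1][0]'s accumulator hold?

PE[1][0].acc = 60

OS on a 2×2 grid — tracing PE[1][0] and its feeders:
  @0  [0,0]  acc 12  |  →4  ↓3
  @0  [1,0]  acc 0  |  →0  ↓0
  @1  [0,0]  acc 42  |  →5  ↓6
  @1  [1,0]  acc 12  |  →4  ↓3
  @2  [0,0]  acc 56  |  →2  ↓7
  @2  [1,0]  acc 60  |  →8  ↓6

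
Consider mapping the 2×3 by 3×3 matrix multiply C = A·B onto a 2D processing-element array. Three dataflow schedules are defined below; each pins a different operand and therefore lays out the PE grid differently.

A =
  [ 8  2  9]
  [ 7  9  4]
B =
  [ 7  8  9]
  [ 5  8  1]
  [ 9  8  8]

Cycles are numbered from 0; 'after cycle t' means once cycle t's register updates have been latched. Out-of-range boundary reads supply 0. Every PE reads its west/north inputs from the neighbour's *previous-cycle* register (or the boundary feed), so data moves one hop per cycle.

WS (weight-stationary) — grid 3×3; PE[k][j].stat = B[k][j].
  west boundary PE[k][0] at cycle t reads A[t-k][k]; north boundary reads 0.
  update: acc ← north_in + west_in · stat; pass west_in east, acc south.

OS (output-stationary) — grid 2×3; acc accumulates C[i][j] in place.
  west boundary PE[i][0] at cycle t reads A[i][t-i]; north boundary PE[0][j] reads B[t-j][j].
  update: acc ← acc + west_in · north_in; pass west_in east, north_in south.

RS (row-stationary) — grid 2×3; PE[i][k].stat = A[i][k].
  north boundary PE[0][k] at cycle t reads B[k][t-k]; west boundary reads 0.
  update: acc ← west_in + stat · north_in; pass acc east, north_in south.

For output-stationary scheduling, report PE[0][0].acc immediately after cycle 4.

PE[0][0].acc = 147

OS on a 2×3 grid — tracing PE[0][0] and its feeders:
  @0  [0,0]  acc 56  |  →8  ↓7
  @1  [0,0]  acc 66  |  →2  ↓5
  @2  [0,0]  acc 147  |  →9  ↓9
  @3  [0,0]  acc 147  |  →0  ↓0
  @4  [0,0]  acc 147  |  →0  ↓0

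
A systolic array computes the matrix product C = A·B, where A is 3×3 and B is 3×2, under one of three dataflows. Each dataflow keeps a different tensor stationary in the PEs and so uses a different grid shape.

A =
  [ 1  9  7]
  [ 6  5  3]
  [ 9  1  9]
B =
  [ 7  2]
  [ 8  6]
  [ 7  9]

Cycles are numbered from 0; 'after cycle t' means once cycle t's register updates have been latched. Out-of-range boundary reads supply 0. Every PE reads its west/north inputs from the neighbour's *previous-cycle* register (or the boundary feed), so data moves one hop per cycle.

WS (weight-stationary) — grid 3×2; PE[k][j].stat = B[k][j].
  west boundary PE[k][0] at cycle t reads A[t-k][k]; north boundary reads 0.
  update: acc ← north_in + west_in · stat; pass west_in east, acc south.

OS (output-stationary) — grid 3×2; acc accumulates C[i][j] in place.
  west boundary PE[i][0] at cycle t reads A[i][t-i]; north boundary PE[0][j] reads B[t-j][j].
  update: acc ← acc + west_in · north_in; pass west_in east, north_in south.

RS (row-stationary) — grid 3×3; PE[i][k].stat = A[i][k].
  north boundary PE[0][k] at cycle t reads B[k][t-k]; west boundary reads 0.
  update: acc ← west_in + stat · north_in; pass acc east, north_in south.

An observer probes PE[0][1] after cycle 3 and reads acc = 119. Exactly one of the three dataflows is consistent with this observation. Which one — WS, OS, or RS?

dataflow = OS

WS (3×2 grid), PE[0][1]:
  [0] (0,1) acc=0 (h:0 v:0)
  [1] (0,1) acc=2 (h:1 v:2)
  [2] (0,1) acc=12 (h:6 v:12)
  [3] (0,1) acc=18 (h:9 v:18)
OS (3×2 grid), PE[0][1]:
  [0] (0,1) acc=0 (h:0 v:0)
  [1] (0,1) acc=2 (h:1 v:2)
  [2] (0,1) acc=56 (h:9 v:6)
  [3] (0,1) acc=119 (h:7 v:9)
RS (3×3 grid), PE[0][1]:
  [0] (0,1) acc=0 (h:0 v:0)
  [1] (0,1) acc=79 (h:79 v:8)
  [2] (0,1) acc=56 (h:56 v:6)
  [3] (0,1) acc=0 (h:0 v:0)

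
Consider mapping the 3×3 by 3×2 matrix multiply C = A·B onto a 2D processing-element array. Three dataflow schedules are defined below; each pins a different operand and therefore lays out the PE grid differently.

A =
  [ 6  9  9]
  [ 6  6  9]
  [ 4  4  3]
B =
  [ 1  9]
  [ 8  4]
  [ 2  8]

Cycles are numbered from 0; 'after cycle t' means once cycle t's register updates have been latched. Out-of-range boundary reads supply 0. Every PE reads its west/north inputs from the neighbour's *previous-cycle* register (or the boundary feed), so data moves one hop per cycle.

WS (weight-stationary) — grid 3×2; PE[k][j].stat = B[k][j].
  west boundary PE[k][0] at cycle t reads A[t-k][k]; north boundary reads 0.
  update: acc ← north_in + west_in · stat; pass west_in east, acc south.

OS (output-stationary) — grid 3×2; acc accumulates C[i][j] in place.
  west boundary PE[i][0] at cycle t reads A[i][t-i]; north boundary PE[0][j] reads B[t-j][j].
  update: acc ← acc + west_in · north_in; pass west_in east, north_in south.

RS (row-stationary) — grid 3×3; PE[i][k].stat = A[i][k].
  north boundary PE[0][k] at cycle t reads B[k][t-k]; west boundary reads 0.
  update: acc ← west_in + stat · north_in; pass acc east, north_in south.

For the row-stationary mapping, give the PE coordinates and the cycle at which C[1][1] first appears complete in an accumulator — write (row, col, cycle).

Under RS, C[1][1] lands at PE[1][2]:
  0: (1,2).acc=0  regs=<0,0>
  1: (1,2).acc=0  regs=<0,0>
  2: (1,2).acc=0  regs=<0,0>
  3: (1,2).acc=72  regs=<72,2>
  4: (1,2).acc=150  regs=<150,8>

(row, col, cycle) = (1, 2, 4)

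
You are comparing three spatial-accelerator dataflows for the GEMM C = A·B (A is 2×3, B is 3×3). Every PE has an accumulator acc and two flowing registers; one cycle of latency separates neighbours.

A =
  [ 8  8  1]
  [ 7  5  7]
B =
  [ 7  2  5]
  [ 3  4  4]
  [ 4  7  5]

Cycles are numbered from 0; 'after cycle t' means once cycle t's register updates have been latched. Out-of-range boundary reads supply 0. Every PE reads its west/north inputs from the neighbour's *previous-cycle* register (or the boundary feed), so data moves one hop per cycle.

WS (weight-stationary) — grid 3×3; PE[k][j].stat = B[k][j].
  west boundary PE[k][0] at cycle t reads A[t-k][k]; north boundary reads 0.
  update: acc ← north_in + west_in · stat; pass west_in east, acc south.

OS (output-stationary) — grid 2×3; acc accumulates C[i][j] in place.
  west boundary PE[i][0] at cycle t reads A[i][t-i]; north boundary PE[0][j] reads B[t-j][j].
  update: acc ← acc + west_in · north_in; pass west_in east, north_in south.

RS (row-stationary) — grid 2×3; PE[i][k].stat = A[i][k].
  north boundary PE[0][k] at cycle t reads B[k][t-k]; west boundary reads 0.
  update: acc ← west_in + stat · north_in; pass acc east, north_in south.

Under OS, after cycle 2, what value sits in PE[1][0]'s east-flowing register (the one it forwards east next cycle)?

OS (2×3). Following PE[1][0] plus its west/north inputs:
  0: (0,0).acc=56  regs=<8,7>
  0: (1,0).acc=0  regs=<0,0>
  1: (0,0).acc=80  regs=<8,3>
  1: (1,0).acc=49  regs=<7,7>
  2: (0,0).acc=84  regs=<1,4>
  2: (1,0).acc=64  regs=<5,3>

register = 5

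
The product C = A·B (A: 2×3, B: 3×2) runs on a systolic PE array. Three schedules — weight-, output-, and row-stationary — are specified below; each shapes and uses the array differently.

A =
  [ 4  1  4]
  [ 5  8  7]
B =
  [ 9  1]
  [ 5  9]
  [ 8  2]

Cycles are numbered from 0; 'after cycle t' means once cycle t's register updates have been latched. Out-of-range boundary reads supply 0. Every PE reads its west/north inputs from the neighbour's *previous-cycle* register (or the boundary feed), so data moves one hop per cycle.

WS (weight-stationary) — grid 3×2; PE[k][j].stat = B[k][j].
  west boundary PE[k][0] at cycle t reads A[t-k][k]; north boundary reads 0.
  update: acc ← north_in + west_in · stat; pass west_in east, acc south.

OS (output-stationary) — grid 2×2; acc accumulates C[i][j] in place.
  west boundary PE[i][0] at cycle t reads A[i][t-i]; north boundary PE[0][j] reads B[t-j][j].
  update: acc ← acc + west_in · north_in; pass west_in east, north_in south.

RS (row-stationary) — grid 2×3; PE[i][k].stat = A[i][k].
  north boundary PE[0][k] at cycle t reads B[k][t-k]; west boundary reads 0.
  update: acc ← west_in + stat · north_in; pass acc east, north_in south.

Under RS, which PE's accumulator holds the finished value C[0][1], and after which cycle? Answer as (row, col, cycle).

RS — PE[0][2] is where C[0][1] collects:
  0: (0,2).acc=0  regs=<0,0>
  1: (0,2).acc=0  regs=<0,0>
  2: (0,2).acc=73  regs=<73,8>
  3: (0,2).acc=21  regs=<21,2>

(row, col, cycle) = (0, 2, 3)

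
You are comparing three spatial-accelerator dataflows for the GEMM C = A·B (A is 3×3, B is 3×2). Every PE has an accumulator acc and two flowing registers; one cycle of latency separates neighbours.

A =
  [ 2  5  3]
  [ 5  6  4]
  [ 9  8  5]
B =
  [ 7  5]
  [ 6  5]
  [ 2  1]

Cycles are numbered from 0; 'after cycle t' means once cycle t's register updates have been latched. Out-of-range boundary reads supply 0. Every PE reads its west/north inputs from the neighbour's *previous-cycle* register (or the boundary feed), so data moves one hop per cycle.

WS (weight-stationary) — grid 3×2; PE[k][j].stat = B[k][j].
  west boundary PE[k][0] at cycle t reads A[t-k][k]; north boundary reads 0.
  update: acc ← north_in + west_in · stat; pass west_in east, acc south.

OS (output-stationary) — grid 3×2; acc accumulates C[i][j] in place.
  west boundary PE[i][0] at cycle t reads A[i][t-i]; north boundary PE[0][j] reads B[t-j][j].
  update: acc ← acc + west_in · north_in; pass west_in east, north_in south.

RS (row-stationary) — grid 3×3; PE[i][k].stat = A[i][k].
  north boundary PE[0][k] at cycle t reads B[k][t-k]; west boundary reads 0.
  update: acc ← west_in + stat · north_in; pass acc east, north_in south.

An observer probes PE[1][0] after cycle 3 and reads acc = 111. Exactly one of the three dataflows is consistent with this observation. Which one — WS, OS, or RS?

dataflow = WS

Under WS (3×2), PE[1][0]:
  @0  [1,0]  acc 0  |  →0  ↓0
  @1  [1,0]  acc 44  |  →5  ↓44
  @2  [1,0]  acc 71  |  →6  ↓71
  @3  [1,0]  acc 111  |  →8  ↓111
Under OS (3×2), PE[1][0]:
  @0  [1,0]  acc 0  |  →0  ↓0
  @1  [1,0]  acc 35  |  →5  ↓7
  @2  [1,0]  acc 71  |  →6  ↓6
  @3  [1,0]  acc 79  |  →4  ↓2
Under RS (3×3), PE[1][0]:
  @0  [1,0]  acc 0  |  →0  ↓0
  @1  [1,0]  acc 35  |  →35  ↓7
  @2  [1,0]  acc 25  |  →25  ↓5
  @3  [1,0]  acc 0  |  →0  ↓0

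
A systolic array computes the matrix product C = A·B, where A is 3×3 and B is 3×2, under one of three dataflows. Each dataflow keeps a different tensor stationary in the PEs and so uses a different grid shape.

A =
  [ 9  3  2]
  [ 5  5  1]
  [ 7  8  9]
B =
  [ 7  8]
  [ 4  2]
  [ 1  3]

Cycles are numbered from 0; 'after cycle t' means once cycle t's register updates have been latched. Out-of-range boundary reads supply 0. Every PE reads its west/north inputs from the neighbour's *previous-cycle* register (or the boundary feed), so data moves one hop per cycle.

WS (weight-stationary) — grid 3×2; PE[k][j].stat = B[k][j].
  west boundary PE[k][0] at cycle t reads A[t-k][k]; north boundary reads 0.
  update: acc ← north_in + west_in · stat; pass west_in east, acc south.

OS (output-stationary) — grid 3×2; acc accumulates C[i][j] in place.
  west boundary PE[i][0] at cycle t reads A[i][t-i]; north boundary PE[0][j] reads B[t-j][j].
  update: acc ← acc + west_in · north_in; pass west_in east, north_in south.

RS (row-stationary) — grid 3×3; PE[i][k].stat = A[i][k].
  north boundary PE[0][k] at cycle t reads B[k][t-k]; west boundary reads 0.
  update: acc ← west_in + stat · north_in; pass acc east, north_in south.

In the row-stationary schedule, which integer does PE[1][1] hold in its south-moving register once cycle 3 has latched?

register = 2

Tracing RS — 3×3 array, target PE[1][1]:
  t=0 PE[0][1]: acc=0 h=0 v=0
  t=0 PE[1][0]: acc=0 h=0 v=0
  t=0 PE[1][1]: acc=0 h=0 v=0
  t=1 PE[0][1]: acc=75 h=75 v=4
  t=1 PE[1][0]: acc=35 h=35 v=7
  t=1 PE[1][1]: acc=0 h=0 v=0
  t=2 PE[0][1]: acc=78 h=78 v=2
  t=2 PE[1][0]: acc=40 h=40 v=8
  t=2 PE[1][1]: acc=55 h=55 v=4
  t=3 PE[0][1]: acc=0 h=0 v=0
  t=3 PE[1][0]: acc=0 h=0 v=0
  t=3 PE[1][1]: acc=50 h=50 v=2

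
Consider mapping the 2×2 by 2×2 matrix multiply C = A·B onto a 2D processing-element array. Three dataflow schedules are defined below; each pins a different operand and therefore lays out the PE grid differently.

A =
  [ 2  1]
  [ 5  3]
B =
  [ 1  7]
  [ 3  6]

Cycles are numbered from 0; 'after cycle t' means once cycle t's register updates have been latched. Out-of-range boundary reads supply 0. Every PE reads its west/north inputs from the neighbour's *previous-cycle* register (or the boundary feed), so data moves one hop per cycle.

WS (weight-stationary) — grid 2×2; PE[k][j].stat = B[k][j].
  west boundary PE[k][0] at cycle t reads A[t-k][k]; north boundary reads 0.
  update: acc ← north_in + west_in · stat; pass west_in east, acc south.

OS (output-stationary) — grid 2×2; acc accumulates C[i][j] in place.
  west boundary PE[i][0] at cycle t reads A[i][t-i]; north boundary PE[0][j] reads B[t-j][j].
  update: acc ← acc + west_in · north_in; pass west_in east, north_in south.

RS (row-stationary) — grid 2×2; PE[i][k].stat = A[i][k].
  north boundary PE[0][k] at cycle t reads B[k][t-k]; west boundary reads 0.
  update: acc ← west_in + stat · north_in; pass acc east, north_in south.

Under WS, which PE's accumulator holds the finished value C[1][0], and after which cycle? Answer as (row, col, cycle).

WS: C[1][0] accumulates in PE[1][0]:
  step 0 · PE1,0: acc=0; fwd→0 fwd↓0
  step 1 · PE1,0: acc=5; fwd→1 fwd↓5
  step 2 · PE1,0: acc=14; fwd→3 fwd↓14

(row, col, cycle) = (1, 0, 2)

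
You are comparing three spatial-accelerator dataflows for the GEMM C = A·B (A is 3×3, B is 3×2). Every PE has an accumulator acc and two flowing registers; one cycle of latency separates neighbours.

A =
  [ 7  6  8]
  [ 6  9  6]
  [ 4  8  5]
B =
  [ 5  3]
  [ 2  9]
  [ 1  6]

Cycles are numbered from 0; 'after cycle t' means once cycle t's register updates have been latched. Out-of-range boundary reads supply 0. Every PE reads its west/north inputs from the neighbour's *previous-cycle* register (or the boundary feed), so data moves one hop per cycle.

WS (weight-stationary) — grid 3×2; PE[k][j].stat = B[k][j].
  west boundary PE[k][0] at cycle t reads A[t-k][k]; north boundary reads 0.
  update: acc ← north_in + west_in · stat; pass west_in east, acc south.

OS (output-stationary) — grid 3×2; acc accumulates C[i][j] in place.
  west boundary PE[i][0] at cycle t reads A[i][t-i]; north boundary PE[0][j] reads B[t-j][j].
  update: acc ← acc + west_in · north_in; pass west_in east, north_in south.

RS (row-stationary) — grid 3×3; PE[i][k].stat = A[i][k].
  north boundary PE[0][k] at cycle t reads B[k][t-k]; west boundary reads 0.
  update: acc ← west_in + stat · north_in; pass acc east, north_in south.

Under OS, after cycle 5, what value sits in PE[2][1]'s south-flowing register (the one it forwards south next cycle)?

register = 6

Tracing OS — 3×2 array, target PE[2][1]:
  [0] (1,1) acc=0 (h:0 v:0)
  [0] (2,0) acc=0 (h:0 v:0)
  [0] (2,1) acc=0 (h:0 v:0)
  [1] (1,1) acc=0 (h:0 v:0)
  [1] (2,0) acc=0 (h:0 v:0)
  [1] (2,1) acc=0 (h:0 v:0)
  [2] (1,1) acc=18 (h:6 v:3)
  [2] (2,0) acc=20 (h:4 v:5)
  [2] (2,1) acc=0 (h:0 v:0)
  [3] (1,1) acc=99 (h:9 v:9)
  [3] (2,0) acc=36 (h:8 v:2)
  [3] (2,1) acc=12 (h:4 v:3)
  [4] (1,1) acc=135 (h:6 v:6)
  [4] (2,0) acc=41 (h:5 v:1)
  [4] (2,1) acc=84 (h:8 v:9)
  [5] (1,1) acc=135 (h:0 v:0)
  [5] (2,0) acc=41 (h:0 v:0)
  [5] (2,1) acc=114 (h:5 v:6)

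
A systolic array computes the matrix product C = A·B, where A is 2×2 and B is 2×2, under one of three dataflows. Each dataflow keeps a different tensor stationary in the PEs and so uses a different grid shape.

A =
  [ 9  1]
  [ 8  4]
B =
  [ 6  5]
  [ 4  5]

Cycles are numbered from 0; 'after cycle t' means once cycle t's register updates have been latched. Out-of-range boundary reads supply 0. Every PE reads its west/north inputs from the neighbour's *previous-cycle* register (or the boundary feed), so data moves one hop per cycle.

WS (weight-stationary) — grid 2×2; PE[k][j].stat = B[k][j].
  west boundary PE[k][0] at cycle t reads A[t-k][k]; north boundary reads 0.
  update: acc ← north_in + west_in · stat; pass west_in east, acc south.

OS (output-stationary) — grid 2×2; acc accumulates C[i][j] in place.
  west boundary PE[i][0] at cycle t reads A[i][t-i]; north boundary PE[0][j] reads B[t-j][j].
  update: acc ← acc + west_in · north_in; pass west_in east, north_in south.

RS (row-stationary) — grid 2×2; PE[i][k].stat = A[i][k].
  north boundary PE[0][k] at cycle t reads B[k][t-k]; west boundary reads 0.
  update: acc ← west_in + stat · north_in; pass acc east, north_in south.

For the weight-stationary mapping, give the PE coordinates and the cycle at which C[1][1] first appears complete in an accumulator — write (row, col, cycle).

(row, col, cycle) = (1, 1, 3)

WS — PE[1][1] is where C[1][1] collects:
  cycle 0: PE[1][1] → acc 0, east 0, south 0
  cycle 1: PE[1][1] → acc 0, east 0, south 0
  cycle 2: PE[1][1] → acc 50, east 1, south 50
  cycle 3: PE[1][1] → acc 60, east 4, south 60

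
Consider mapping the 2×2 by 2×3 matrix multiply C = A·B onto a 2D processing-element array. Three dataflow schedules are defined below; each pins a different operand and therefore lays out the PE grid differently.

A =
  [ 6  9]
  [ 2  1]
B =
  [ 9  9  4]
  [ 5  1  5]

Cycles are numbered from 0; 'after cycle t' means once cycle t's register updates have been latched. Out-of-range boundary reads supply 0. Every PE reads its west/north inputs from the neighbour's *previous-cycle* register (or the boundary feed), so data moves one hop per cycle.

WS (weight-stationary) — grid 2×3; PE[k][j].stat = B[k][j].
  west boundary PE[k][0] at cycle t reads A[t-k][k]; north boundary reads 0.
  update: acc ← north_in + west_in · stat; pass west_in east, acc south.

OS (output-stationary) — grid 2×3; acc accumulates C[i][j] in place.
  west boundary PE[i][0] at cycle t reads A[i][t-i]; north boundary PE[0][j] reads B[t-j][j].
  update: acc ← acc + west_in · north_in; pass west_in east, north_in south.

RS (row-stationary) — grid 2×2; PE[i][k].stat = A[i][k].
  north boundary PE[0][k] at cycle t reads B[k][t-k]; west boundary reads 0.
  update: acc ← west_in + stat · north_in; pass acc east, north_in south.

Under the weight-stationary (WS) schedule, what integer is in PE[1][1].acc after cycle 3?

PE[1][1].acc = 19

WS on a 2×3 grid — tracing PE[1][1] and its feeders:
  c0 r0c1: 0 / 0 / 0
  c0 r1c0: 0 / 0 / 0
  c0 r1c1: 0 / 0 / 0
  c1 r0c1: 54 / 6 / 54
  c1 r1c0: 99 / 9 / 99
  c1 r1c1: 0 / 0 / 0
  c2 r0c1: 18 / 2 / 18
  c2 r1c0: 23 / 1 / 23
  c2 r1c1: 63 / 9 / 63
  c3 r0c1: 0 / 0 / 0
  c3 r1c0: 0 / 0 / 0
  c3 r1c1: 19 / 1 / 19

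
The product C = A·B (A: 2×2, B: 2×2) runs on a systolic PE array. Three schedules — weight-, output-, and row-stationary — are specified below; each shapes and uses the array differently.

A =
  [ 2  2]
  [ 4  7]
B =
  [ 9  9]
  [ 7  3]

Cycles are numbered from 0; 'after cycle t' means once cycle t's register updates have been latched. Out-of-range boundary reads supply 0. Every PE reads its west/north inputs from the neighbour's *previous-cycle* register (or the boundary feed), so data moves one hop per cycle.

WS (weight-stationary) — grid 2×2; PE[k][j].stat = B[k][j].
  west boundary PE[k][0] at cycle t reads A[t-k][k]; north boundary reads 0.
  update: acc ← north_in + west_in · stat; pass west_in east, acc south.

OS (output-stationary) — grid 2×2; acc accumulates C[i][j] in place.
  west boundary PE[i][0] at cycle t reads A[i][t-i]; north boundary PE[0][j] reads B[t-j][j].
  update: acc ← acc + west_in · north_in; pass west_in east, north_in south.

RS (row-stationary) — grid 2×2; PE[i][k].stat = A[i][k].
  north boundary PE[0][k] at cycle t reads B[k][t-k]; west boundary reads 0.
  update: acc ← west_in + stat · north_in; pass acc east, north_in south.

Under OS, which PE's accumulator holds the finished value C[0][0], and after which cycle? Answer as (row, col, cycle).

(row, col, cycle) = (0, 0, 1)

OS — PE[0][0] is where C[0][0] collects:
  @0  [0,0]  acc 18  |  →2  ↓9
  @1  [0,0]  acc 32  |  →2  ↓7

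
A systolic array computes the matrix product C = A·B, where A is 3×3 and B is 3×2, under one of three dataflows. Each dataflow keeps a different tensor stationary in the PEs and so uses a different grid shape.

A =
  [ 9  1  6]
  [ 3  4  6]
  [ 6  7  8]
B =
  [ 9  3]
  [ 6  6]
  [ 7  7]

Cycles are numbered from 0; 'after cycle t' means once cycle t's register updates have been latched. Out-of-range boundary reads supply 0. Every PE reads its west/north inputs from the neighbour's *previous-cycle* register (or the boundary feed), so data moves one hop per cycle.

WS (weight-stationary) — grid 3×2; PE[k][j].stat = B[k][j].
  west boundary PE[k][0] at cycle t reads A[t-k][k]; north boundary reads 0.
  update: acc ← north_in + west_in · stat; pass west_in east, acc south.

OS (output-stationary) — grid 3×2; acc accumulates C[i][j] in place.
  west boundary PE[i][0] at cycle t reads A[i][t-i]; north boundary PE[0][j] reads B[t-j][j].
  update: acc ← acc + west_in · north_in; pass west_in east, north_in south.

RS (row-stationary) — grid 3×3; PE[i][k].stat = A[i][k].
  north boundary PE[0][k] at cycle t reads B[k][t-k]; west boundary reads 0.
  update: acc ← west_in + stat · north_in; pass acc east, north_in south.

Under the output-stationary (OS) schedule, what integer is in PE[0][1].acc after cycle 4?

PE[0][1].acc = 75

OS on a 3×2 grid — tracing PE[0][1] and its feeders:
  t=0 PE[0][0]: acc=81 h=9 v=9
  t=0 PE[0][1]: acc=0 h=0 v=0
  t=1 PE[0][0]: acc=87 h=1 v=6
  t=1 PE[0][1]: acc=27 h=9 v=3
  t=2 PE[0][0]: acc=129 h=6 v=7
  t=2 PE[0][1]: acc=33 h=1 v=6
  t=3 PE[0][0]: acc=129 h=0 v=0
  t=3 PE[0][1]: acc=75 h=6 v=7
  t=4 PE[0][0]: acc=129 h=0 v=0
  t=4 PE[0][1]: acc=75 h=0 v=0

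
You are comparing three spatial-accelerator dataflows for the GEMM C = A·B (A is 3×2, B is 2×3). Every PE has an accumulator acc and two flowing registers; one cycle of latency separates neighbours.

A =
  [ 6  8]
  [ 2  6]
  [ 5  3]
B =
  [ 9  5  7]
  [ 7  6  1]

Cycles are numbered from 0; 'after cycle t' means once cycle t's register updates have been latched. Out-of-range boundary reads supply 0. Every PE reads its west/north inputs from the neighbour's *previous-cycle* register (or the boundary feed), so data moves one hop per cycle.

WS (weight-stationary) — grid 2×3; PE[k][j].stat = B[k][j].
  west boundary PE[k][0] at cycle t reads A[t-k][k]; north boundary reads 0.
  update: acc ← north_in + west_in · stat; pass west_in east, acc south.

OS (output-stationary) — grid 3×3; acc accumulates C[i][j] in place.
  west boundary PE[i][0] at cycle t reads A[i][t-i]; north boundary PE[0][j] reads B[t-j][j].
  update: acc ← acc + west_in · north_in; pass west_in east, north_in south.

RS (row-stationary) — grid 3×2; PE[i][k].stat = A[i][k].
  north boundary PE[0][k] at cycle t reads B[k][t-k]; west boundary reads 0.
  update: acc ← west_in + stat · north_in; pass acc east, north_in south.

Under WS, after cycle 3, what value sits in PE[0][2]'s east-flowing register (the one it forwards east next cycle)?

Tracing WS — 2×3 array, target PE[0][2]:
  t=0 PE[0][1]: acc=0 h=0 v=0
  t=0 PE[0][2]: acc=0 h=0 v=0
  t=1 PE[0][1]: acc=30 h=6 v=30
  t=1 PE[0][2]: acc=0 h=0 v=0
  t=2 PE[0][1]: acc=10 h=2 v=10
  t=2 PE[0][2]: acc=42 h=6 v=42
  t=3 PE[0][1]: acc=25 h=5 v=25
  t=3 PE[0][2]: acc=14 h=2 v=14

register = 2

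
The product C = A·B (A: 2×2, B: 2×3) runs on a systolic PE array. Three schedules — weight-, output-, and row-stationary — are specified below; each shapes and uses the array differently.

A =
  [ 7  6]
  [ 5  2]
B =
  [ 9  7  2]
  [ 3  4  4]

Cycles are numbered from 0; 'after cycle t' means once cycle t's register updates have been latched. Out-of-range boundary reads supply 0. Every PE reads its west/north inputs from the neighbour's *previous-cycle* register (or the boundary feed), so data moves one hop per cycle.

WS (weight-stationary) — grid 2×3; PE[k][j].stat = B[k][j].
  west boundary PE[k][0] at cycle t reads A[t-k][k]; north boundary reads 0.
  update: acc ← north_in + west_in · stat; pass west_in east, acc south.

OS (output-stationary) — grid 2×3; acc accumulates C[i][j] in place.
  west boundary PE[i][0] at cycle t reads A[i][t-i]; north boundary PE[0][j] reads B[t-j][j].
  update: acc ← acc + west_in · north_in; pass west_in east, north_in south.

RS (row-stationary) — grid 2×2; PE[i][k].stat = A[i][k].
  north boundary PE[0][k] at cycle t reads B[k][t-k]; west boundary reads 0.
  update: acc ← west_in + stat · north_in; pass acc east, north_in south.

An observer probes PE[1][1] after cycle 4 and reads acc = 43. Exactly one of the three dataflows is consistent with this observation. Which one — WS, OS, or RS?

dataflow = OS

Under WS (2×3), PE[1][1]:
  after 0 — PE[1][1] acc=0, pass-E 0, pass-S 0
  after 1 — PE[1][1] acc=0, pass-E 0, pass-S 0
  after 2 — PE[1][1] acc=73, pass-E 6, pass-S 73
  after 3 — PE[1][1] acc=43, pass-E 2, pass-S 43
  after 4 — PE[1][1] acc=0, pass-E 0, pass-S 0
Under OS (2×3), PE[1][1]:
  after 0 — PE[1][1] acc=0, pass-E 0, pass-S 0
  after 1 — PE[1][1] acc=0, pass-E 0, pass-S 0
  after 2 — PE[1][1] acc=35, pass-E 5, pass-S 7
  after 3 — PE[1][1] acc=43, pass-E 2, pass-S 4
  after 4 — PE[1][1] acc=43, pass-E 0, pass-S 0
Under RS (2×2), PE[1][1]:
  after 0 — PE[1][1] acc=0, pass-E 0, pass-S 0
  after 1 — PE[1][1] acc=0, pass-E 0, pass-S 0
  after 2 — PE[1][1] acc=51, pass-E 51, pass-S 3
  after 3 — PE[1][1] acc=43, pass-E 43, pass-S 4
  after 4 — PE[1][1] acc=18, pass-E 18, pass-S 4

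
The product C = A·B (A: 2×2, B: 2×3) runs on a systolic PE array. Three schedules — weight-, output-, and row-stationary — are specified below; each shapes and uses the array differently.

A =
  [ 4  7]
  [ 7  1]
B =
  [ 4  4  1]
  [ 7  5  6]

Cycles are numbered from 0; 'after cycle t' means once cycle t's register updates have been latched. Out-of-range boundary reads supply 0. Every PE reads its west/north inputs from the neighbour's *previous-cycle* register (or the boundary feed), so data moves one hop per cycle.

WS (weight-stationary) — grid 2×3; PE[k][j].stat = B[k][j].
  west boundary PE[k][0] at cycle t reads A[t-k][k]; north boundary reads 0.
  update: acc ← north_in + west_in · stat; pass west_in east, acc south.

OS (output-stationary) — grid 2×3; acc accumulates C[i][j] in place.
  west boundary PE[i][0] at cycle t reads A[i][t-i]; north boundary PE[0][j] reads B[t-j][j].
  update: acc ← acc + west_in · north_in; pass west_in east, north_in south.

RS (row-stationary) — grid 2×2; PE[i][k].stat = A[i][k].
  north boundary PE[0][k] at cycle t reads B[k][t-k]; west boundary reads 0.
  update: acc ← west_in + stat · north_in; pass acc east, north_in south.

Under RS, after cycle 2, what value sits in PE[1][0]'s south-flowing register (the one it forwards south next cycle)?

register = 4

RS on a 2×2 grid — tracing PE[1][0] and its feeders:
  t=0 PE[0][0]: acc=16 h=16 v=4
  t=0 PE[1][0]: acc=0 h=0 v=0
  t=1 PE[0][0]: acc=16 h=16 v=4
  t=1 PE[1][0]: acc=28 h=28 v=4
  t=2 PE[0][0]: acc=4 h=4 v=1
  t=2 PE[1][0]: acc=28 h=28 v=4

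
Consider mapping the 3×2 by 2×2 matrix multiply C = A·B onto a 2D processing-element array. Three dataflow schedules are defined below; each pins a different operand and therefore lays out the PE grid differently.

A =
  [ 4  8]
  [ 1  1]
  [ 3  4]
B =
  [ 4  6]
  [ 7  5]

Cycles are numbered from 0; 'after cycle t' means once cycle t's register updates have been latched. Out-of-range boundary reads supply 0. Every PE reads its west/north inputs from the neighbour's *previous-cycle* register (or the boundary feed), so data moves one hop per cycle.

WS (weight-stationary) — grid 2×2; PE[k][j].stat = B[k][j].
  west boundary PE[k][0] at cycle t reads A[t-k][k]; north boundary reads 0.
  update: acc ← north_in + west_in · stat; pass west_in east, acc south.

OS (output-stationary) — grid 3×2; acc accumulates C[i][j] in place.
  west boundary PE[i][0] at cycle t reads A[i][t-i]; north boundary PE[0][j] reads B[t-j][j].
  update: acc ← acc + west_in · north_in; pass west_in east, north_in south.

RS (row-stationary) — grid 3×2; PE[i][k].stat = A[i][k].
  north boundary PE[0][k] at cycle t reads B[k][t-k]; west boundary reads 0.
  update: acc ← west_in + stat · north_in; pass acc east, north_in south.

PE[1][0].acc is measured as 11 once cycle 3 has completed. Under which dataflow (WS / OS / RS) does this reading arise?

WS [2×2] PE[1][0] across cycles:
  0: (1,0).acc=0  regs=<0,0>
  1: (1,0).acc=72  regs=<8,72>
  2: (1,0).acc=11  regs=<1,11>
  3: (1,0).acc=40  regs=<4,40>
OS [3×2] PE[1][0] across cycles:
  0: (1,0).acc=0  regs=<0,0>
  1: (1,0).acc=4  regs=<1,4>
  2: (1,0).acc=11  regs=<1,7>
  3: (1,0).acc=11  regs=<0,0>
RS [3×2] PE[1][0] across cycles:
  0: (1,0).acc=0  regs=<0,0>
  1: (1,0).acc=4  regs=<4,4>
  2: (1,0).acc=6  regs=<6,6>
  3: (1,0).acc=0  regs=<0,0>

dataflow = OS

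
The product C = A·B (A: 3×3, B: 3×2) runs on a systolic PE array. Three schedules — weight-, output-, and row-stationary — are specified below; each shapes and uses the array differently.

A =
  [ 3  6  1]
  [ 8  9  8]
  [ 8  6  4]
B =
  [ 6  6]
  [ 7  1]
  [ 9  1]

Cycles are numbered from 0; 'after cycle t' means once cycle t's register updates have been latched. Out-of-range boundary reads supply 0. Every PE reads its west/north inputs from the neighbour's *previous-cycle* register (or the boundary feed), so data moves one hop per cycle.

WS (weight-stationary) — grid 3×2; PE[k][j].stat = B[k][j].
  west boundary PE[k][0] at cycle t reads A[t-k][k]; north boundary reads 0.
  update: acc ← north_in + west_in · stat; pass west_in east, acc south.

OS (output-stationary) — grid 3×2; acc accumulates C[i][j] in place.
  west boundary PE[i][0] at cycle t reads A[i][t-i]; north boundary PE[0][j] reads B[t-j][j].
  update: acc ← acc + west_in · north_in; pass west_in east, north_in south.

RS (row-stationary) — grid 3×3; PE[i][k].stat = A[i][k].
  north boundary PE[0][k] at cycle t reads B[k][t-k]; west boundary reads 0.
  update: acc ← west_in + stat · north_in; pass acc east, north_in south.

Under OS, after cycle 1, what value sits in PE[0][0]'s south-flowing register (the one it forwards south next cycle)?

register = 7

OS (3×2). Following PE[0][0] plus its west/north inputs:
  cycle 0: PE[0][0] → acc 18, east 3, south 6
  cycle 1: PE[0][0] → acc 60, east 6, south 7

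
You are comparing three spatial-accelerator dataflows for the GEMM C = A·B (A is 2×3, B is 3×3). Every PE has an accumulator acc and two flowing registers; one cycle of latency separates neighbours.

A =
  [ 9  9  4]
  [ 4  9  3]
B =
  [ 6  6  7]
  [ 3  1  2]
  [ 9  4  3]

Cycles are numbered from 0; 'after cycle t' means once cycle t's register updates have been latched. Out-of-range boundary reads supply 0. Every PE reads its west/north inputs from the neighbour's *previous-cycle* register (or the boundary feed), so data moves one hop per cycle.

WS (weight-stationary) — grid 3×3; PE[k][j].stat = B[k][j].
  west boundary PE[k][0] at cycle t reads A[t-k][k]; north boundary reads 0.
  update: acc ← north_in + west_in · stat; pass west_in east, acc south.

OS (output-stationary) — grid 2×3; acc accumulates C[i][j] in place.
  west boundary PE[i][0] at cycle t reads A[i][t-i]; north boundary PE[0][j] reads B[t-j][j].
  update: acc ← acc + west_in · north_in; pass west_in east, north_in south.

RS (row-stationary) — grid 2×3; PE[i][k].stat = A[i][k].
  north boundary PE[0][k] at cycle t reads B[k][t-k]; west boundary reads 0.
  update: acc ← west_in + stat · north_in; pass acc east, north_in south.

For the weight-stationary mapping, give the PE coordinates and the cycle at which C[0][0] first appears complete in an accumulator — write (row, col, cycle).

WS: C[0][0] accumulates in PE[2][0]:
  t=0 PE[2][0]: acc=0 h=0 v=0
  t=1 PE[2][0]: acc=0 h=0 v=0
  t=2 PE[2][0]: acc=117 h=4 v=117

(row, col, cycle) = (2, 0, 2)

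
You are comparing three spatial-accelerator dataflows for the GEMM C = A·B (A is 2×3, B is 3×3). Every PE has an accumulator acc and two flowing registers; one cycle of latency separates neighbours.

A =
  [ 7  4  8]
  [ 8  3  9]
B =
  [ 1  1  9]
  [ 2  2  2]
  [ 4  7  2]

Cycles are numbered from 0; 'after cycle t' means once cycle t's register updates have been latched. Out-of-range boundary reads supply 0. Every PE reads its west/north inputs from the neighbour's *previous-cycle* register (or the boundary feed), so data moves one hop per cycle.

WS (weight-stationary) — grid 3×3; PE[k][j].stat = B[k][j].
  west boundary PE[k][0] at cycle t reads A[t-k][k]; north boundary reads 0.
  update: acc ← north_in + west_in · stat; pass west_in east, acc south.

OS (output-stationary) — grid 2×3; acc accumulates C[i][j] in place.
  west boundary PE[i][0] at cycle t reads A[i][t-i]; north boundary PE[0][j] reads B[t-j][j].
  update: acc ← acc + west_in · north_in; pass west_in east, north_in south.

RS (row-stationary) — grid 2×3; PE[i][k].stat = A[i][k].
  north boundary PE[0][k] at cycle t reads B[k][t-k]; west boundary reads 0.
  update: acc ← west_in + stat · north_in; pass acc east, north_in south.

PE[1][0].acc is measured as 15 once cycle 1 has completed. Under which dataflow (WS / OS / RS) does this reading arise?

WS [3×3] PE[1][0] across cycles:
  @0  [1,0]  acc 0  |  →0  ↓0
  @1  [1,0]  acc 15  |  →4  ↓15
OS [2×3] PE[1][0] across cycles:
  @0  [1,0]  acc 0  |  →0  ↓0
  @1  [1,0]  acc 8  |  →8  ↓1
RS [2×3] PE[1][0] across cycles:
  @0  [1,0]  acc 0  |  →0  ↓0
  @1  [1,0]  acc 8  |  →8  ↓1

dataflow = WS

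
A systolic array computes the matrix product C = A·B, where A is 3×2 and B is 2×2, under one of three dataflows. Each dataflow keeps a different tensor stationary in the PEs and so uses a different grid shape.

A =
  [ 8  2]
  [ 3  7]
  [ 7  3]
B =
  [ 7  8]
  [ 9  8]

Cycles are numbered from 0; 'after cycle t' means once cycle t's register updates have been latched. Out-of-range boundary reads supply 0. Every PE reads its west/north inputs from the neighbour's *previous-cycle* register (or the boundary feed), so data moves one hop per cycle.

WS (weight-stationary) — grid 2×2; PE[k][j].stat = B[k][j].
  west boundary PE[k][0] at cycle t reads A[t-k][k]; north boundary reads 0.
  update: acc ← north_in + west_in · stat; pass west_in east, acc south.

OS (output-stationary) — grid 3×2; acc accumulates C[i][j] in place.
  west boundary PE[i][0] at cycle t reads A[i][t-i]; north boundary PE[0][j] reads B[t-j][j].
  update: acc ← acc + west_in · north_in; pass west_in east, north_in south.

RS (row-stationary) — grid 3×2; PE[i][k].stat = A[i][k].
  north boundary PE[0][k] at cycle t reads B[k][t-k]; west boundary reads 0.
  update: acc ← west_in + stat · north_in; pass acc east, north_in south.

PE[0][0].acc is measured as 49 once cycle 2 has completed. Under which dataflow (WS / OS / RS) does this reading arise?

WS [2×2] PE[0][0] across cycles:
  0: (0,0).acc=56  regs=<8,56>
  1: (0,0).acc=21  regs=<3,21>
  2: (0,0).acc=49  regs=<7,49>
OS [3×2] PE[0][0] across cycles:
  0: (0,0).acc=56  regs=<8,7>
  1: (0,0).acc=74  regs=<2,9>
  2: (0,0).acc=74  regs=<0,0>
RS [3×2] PE[0][0] across cycles:
  0: (0,0).acc=56  regs=<56,7>
  1: (0,0).acc=64  regs=<64,8>
  2: (0,0).acc=0  regs=<0,0>

dataflow = WS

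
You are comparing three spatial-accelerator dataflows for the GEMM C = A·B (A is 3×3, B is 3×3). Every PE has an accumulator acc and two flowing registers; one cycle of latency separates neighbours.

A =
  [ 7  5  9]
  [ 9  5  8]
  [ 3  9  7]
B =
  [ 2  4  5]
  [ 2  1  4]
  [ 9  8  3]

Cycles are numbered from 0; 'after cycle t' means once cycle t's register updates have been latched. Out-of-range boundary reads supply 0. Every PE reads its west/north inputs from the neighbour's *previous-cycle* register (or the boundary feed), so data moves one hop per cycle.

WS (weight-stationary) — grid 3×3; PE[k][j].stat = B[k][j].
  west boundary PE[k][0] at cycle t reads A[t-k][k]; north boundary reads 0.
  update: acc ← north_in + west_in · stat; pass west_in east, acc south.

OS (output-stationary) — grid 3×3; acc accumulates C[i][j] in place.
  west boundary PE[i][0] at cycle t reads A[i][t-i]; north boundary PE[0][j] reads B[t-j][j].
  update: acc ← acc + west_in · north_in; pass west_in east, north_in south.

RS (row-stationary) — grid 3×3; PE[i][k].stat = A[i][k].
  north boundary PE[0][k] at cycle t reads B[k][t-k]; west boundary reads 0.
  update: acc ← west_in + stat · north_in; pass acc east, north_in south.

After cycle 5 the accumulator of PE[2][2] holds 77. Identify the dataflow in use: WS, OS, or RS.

dataflow = RS

WS [3×3] PE[2][2] across cycles:
  0: (2,2).acc=0  regs=<0,0>
  1: (2,2).acc=0  regs=<0,0>
  2: (2,2).acc=0  regs=<0,0>
  3: (2,2).acc=0  regs=<0,0>
  4: (2,2).acc=82  regs=<9,82>
  5: (2,2).acc=89  regs=<8,89>
OS [3×3] PE[2][2] across cycles:
  0: (2,2).acc=0  regs=<0,0>
  1: (2,2).acc=0  regs=<0,0>
  2: (2,2).acc=0  regs=<0,0>
  3: (2,2).acc=0  regs=<0,0>
  4: (2,2).acc=15  regs=<3,5>
  5: (2,2).acc=51  regs=<9,4>
RS [3×3] PE[2][2] across cycles:
  0: (2,2).acc=0  regs=<0,0>
  1: (2,2).acc=0  regs=<0,0>
  2: (2,2).acc=0  regs=<0,0>
  3: (2,2).acc=0  regs=<0,0>
  4: (2,2).acc=87  regs=<87,9>
  5: (2,2).acc=77  regs=<77,8>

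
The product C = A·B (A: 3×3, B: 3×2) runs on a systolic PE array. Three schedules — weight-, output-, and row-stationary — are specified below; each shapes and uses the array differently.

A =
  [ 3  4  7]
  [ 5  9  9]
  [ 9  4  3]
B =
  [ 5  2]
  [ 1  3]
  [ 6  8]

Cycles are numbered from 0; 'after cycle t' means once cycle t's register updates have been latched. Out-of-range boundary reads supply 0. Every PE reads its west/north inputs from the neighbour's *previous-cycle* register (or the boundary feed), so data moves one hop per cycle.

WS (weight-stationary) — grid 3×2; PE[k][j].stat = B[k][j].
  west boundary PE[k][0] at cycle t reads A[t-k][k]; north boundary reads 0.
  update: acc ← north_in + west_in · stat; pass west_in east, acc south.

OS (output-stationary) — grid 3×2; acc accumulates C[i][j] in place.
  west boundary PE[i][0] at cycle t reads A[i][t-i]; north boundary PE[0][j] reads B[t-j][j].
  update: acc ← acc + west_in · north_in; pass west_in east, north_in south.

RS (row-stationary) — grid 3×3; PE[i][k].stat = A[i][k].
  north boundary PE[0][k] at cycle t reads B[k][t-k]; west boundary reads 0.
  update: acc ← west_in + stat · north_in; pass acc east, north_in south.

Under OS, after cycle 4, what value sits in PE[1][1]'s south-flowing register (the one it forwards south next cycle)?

OS 3×2: PE[1][1] cycle-by-cycle (with neighbour feeds):
  [0] (0,1) acc=0 (h:0 v:0)
  [0] (1,0) acc=0 (h:0 v:0)
  [0] (1,1) acc=0 (h:0 v:0)
  [1] (0,1) acc=6 (h:3 v:2)
  [1] (1,0) acc=25 (h:5 v:5)
  [1] (1,1) acc=0 (h:0 v:0)
  [2] (0,1) acc=18 (h:4 v:3)
  [2] (1,0) acc=34 (h:9 v:1)
  [2] (1,1) acc=10 (h:5 v:2)
  [3] (0,1) acc=74 (h:7 v:8)
  [3] (1,0) acc=88 (h:9 v:6)
  [3] (1,1) acc=37 (h:9 v:3)
  [4] (0,1) acc=74 (h:0 v:0)
  [4] (1,0) acc=88 (h:0 v:0)
  [4] (1,1) acc=109 (h:9 v:8)

register = 8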